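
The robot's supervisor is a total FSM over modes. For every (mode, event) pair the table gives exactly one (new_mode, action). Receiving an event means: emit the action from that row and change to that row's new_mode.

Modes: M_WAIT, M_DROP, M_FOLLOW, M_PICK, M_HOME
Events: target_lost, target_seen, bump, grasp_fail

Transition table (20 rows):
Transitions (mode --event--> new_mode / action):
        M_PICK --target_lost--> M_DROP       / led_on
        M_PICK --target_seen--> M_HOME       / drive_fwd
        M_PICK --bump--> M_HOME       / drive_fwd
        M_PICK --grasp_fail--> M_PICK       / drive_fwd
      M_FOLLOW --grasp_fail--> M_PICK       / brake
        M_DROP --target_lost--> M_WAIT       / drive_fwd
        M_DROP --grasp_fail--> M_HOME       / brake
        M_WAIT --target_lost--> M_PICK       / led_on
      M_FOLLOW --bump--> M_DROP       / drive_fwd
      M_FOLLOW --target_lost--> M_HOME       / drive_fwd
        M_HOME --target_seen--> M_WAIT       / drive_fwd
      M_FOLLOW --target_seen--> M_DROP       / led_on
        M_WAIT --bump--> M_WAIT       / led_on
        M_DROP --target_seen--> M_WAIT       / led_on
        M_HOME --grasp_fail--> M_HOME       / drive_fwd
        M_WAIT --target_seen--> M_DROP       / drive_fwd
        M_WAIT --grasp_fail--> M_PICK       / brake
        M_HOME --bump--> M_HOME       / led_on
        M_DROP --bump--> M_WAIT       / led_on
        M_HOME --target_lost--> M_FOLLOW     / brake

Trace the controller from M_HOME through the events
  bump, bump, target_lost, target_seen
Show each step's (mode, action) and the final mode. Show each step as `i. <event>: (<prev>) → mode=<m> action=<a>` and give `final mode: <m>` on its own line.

1. bump: (M_HOME) → mode=M_HOME action=led_on
2. bump: (M_HOME) → mode=M_HOME action=led_on
3. target_lost: (M_HOME) → mode=M_FOLLOW action=brake
4. target_seen: (M_FOLLOW) → mode=M_DROP action=led_on

final mode: M_DROP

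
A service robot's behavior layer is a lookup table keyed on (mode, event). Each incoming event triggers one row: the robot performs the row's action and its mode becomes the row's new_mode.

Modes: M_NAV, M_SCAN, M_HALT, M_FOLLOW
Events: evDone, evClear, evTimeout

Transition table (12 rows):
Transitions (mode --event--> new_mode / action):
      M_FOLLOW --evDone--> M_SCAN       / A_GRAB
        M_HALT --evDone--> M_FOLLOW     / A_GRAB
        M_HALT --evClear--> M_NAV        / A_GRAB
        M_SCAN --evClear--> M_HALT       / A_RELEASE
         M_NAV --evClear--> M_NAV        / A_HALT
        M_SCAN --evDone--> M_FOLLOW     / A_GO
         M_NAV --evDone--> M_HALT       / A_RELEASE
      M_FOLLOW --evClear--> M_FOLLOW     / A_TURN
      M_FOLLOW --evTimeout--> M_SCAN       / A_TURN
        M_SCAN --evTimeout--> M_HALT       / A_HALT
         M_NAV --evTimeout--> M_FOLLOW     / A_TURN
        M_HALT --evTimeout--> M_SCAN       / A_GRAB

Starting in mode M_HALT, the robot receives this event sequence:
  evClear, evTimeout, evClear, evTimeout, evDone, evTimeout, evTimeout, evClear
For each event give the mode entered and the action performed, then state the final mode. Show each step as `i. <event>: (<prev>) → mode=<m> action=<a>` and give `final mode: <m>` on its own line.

final mode: M_NAV

1. evClear: (M_HALT) → mode=M_NAV action=A_GRAB
2. evTimeout: (M_NAV) → mode=M_FOLLOW action=A_TURN
3. evClear: (M_FOLLOW) → mode=M_FOLLOW action=A_TURN
4. evTimeout: (M_FOLLOW) → mode=M_SCAN action=A_TURN
5. evDone: (M_SCAN) → mode=M_FOLLOW action=A_GO
6. evTimeout: (M_FOLLOW) → mode=M_SCAN action=A_TURN
7. evTimeout: (M_SCAN) → mode=M_HALT action=A_HALT
8. evClear: (M_HALT) → mode=M_NAV action=A_GRAB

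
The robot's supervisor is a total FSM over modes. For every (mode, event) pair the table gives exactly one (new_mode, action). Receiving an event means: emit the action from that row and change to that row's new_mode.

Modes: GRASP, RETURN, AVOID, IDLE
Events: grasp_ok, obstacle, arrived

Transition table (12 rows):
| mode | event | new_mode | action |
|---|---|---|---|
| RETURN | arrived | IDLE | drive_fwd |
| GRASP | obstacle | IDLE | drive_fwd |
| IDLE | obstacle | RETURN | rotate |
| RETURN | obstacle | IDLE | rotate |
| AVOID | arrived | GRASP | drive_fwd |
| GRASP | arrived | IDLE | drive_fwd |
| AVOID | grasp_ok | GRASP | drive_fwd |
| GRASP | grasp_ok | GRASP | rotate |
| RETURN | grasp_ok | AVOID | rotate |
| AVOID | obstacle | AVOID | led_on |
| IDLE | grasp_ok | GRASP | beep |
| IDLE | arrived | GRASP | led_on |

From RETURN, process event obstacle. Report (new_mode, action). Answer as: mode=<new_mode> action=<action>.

mode=IDLE action=rotate

current mode = RETURN; filter table to that mode:
  (RETURN, arrived) → (IDLE, drive_fwd)
  (RETURN, obstacle) → (IDLE, rotate)  ← event matches
  (RETURN, grasp_ok) → (AVOID, rotate)
event = obstacle selects (IDLE, rotate)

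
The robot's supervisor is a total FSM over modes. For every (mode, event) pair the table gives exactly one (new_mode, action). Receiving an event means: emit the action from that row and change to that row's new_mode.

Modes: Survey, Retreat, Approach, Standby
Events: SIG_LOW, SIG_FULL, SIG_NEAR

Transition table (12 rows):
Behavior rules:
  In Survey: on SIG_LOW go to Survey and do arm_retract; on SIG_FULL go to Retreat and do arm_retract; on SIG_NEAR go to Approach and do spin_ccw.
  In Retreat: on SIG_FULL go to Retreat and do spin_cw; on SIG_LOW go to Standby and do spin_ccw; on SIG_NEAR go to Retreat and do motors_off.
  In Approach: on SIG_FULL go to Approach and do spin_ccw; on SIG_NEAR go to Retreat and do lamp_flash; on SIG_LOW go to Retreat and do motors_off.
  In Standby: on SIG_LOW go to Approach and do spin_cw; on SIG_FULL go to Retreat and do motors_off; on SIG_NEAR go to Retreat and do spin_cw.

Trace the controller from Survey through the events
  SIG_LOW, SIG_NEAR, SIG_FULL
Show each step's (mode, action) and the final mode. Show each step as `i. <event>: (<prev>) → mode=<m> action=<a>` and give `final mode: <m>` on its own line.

final mode: Approach

1. SIG_LOW: (Survey) → mode=Survey action=arm_retract
2. SIG_NEAR: (Survey) → mode=Approach action=spin_ccw
3. SIG_FULL: (Approach) → mode=Approach action=spin_ccw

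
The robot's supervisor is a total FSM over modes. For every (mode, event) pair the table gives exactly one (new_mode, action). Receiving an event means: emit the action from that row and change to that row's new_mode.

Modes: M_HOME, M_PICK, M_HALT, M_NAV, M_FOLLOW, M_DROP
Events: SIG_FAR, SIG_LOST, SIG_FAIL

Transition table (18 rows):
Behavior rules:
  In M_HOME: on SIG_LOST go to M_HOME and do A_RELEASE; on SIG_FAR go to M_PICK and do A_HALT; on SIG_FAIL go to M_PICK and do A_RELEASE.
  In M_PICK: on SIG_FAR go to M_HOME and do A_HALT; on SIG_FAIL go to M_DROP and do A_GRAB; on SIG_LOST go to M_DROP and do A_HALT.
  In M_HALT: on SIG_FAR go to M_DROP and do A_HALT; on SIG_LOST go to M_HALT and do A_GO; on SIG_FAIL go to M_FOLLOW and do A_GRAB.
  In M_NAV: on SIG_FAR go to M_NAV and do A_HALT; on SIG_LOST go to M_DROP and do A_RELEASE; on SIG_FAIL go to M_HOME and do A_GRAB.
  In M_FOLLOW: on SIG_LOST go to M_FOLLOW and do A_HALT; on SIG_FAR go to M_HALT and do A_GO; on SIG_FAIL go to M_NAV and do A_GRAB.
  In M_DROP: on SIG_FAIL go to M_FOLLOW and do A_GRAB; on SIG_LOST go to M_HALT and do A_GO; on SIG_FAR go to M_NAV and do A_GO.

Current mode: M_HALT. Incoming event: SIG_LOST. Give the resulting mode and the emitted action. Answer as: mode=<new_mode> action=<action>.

mode=M_HALT action=A_GO

current mode = M_HALT; filter table to that mode:
  (M_HALT, SIG_FAR) → (M_DROP, A_HALT)
  (M_HALT, SIG_LOST) → (M_HALT, A_GO)  ← event matches
  (M_HALT, SIG_FAIL) → (M_FOLLOW, A_GRAB)
event = SIG_LOST selects (M_HALT, A_GO)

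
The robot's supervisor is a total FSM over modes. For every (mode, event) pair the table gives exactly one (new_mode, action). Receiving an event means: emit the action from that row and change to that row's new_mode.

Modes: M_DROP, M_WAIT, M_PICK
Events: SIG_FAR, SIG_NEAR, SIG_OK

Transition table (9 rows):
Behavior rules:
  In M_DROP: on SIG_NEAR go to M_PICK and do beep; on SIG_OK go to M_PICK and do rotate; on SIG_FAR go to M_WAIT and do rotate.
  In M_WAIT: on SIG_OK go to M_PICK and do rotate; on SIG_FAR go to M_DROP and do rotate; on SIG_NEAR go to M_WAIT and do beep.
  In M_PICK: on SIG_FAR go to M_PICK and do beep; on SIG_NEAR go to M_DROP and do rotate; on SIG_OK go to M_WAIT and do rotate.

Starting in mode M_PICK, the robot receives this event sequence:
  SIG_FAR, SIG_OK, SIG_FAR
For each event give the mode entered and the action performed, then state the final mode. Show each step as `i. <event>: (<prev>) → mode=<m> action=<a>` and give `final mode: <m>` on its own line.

final mode: M_DROP

1. SIG_FAR: (M_PICK) → mode=M_PICK action=beep
2. SIG_OK: (M_PICK) → mode=M_WAIT action=rotate
3. SIG_FAR: (M_WAIT) → mode=M_DROP action=rotate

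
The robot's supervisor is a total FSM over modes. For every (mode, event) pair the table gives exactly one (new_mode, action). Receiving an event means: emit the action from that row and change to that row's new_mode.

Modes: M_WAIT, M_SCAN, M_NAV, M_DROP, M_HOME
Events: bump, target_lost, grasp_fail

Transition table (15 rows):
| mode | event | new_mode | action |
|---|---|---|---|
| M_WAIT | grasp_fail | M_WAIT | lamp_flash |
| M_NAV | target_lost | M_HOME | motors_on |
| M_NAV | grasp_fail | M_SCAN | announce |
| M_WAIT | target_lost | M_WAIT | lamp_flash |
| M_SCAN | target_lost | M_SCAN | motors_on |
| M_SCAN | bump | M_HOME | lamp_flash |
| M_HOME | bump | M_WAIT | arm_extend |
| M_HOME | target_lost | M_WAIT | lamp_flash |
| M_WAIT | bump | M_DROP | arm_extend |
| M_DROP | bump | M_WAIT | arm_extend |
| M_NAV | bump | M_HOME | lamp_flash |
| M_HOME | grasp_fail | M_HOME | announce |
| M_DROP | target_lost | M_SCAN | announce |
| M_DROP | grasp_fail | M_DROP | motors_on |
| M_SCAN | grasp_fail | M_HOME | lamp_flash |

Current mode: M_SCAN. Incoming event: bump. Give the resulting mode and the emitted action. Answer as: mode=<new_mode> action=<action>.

current mode = M_SCAN; filter table to that mode:
  (M_SCAN, target_lost) → (M_SCAN, motors_on)
  (M_SCAN, bump) → (M_HOME, lamp_flash)  ← event matches
  (M_SCAN, grasp_fail) → (M_HOME, lamp_flash)
event = bump selects (M_HOME, lamp_flash)

mode=M_HOME action=lamp_flash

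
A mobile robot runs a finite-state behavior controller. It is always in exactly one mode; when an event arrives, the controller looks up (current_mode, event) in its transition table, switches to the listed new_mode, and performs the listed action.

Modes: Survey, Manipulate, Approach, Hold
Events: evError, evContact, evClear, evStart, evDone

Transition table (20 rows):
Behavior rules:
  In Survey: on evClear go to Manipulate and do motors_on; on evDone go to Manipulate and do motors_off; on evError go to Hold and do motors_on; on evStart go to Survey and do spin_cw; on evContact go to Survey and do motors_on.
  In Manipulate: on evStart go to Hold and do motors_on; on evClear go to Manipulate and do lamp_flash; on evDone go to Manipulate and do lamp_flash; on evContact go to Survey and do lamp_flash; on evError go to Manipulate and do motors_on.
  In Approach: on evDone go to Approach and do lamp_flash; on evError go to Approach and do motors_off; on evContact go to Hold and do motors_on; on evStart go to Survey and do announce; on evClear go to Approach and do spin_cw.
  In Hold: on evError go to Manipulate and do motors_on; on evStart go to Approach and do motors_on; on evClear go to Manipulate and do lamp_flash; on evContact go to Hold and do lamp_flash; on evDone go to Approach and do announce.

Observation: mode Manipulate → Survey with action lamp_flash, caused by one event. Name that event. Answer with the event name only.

evContact

try evError: (Manipulate, evError) → (Manipulate, motors_on)
try evContact: (Manipulate, evContact) → (Survey, lamp_flash)  ← matches
try evClear: (Manipulate, evClear) → (Manipulate, lamp_flash)
try evStart: (Manipulate, evStart) → (Hold, motors_on)
try evDone: (Manipulate, evDone) → (Manipulate, lamp_flash)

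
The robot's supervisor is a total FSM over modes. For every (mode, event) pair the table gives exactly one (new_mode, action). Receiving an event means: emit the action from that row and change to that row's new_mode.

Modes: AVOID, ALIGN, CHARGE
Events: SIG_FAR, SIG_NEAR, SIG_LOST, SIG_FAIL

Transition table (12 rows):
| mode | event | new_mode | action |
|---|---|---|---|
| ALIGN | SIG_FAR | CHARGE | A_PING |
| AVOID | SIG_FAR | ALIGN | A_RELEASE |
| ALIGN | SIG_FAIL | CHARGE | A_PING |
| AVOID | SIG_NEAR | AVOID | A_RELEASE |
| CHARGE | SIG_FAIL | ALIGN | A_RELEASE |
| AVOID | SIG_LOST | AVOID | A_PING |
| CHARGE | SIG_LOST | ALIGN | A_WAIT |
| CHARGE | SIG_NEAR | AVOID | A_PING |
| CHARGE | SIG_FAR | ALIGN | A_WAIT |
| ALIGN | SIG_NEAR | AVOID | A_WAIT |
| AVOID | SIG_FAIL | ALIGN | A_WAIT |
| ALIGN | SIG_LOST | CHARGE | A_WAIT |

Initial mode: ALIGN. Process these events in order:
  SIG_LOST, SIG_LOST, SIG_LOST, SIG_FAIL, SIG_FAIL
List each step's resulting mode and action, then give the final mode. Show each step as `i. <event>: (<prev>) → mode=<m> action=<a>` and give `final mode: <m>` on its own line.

1. SIG_LOST: (ALIGN) → mode=CHARGE action=A_WAIT
2. SIG_LOST: (CHARGE) → mode=ALIGN action=A_WAIT
3. SIG_LOST: (ALIGN) → mode=CHARGE action=A_WAIT
4. SIG_FAIL: (CHARGE) → mode=ALIGN action=A_RELEASE
5. SIG_FAIL: (ALIGN) → mode=CHARGE action=A_PING

final mode: CHARGE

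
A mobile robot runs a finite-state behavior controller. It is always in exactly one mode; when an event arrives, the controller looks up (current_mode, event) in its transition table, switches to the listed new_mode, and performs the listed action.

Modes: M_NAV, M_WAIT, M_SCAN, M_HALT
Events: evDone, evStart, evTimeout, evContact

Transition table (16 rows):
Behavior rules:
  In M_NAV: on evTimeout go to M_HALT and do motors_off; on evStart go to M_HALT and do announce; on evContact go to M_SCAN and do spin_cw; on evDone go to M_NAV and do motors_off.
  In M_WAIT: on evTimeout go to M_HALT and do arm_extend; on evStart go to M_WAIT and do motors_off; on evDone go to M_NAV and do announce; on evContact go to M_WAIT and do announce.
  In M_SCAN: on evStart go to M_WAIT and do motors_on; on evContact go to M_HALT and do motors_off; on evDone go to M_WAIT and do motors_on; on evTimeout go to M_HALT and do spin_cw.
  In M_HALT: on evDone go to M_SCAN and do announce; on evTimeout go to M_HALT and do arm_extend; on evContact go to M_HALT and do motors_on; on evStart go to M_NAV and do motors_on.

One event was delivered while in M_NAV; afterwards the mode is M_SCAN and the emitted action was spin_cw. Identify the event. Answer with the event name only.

try evDone: (M_NAV, evDone) → (M_NAV, motors_off)
try evStart: (M_NAV, evStart) → (M_HALT, announce)
try evTimeout: (M_NAV, evTimeout) → (M_HALT, motors_off)
try evContact: (M_NAV, evContact) → (M_SCAN, spin_cw)  ← matches

evContact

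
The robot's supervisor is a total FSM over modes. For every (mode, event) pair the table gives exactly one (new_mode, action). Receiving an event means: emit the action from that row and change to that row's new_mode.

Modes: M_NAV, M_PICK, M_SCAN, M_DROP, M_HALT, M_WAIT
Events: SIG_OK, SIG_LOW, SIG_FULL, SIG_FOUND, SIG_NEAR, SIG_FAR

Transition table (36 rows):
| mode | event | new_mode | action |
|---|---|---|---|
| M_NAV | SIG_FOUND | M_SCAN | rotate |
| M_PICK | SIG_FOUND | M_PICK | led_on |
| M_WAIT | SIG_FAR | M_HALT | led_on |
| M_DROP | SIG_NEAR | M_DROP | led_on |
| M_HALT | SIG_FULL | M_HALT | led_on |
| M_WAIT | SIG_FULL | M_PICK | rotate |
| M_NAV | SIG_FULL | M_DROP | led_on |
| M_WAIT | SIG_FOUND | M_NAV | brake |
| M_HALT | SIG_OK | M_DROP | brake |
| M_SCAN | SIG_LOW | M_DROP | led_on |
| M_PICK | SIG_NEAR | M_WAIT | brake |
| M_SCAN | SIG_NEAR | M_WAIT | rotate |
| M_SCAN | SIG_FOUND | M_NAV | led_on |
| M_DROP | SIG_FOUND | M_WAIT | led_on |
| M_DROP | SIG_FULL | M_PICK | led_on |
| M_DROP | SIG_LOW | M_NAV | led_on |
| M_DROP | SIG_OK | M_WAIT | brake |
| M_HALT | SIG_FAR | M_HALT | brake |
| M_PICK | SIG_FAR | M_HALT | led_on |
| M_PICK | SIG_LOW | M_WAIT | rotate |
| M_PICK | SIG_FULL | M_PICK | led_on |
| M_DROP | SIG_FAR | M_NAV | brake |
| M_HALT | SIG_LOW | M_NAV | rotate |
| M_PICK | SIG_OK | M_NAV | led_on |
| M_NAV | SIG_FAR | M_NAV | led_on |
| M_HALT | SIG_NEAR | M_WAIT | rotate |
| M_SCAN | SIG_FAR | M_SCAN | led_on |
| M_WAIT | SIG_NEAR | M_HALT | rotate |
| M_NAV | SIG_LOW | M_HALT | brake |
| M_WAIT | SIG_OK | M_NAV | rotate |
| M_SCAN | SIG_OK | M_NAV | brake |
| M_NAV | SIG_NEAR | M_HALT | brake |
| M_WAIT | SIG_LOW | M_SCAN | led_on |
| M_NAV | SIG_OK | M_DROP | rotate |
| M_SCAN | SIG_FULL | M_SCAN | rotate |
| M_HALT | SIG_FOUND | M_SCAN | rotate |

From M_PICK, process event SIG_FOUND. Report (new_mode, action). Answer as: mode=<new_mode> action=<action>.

current mode = M_PICK; filter table to that mode:
  (M_PICK, SIG_FOUND) → (M_PICK, led_on)  ← event matches
  (M_PICK, SIG_NEAR) → (M_WAIT, brake)
  (M_PICK, SIG_FAR) → (M_HALT, led_on)
  (M_PICK, SIG_LOW) → (M_WAIT, rotate)
  (M_PICK, SIG_FULL) → (M_PICK, led_on)
  (M_PICK, SIG_OK) → (M_NAV, led_on)
event = SIG_FOUND selects (M_PICK, led_on)

mode=M_PICK action=led_on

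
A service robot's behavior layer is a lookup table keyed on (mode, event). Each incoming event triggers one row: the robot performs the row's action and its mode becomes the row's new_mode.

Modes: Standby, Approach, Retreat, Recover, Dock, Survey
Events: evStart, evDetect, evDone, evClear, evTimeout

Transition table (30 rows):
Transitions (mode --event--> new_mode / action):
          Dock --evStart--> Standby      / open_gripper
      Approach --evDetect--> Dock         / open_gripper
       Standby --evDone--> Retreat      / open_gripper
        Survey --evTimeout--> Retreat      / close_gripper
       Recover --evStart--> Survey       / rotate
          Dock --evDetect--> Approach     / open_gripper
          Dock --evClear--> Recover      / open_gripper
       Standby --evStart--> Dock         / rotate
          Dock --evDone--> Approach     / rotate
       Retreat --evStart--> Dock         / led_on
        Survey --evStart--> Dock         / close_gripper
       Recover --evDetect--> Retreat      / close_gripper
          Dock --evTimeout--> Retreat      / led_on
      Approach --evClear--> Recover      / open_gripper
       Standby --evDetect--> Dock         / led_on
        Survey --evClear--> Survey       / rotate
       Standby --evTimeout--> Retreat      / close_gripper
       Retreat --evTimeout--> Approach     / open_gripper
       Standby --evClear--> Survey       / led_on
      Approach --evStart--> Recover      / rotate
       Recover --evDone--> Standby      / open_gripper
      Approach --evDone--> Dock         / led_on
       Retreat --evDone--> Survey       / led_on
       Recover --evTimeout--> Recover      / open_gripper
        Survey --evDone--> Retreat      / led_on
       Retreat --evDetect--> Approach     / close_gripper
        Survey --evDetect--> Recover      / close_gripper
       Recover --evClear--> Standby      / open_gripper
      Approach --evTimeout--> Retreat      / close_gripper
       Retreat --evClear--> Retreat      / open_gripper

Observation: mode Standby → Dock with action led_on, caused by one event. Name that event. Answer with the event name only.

try evStart: (Standby, evStart) → (Dock, rotate)
try evDetect: (Standby, evDetect) → (Dock, led_on)  ← matches
try evDone: (Standby, evDone) → (Retreat, open_gripper)
try evClear: (Standby, evClear) → (Survey, led_on)
try evTimeout: (Standby, evTimeout) → (Retreat, close_gripper)

evDetect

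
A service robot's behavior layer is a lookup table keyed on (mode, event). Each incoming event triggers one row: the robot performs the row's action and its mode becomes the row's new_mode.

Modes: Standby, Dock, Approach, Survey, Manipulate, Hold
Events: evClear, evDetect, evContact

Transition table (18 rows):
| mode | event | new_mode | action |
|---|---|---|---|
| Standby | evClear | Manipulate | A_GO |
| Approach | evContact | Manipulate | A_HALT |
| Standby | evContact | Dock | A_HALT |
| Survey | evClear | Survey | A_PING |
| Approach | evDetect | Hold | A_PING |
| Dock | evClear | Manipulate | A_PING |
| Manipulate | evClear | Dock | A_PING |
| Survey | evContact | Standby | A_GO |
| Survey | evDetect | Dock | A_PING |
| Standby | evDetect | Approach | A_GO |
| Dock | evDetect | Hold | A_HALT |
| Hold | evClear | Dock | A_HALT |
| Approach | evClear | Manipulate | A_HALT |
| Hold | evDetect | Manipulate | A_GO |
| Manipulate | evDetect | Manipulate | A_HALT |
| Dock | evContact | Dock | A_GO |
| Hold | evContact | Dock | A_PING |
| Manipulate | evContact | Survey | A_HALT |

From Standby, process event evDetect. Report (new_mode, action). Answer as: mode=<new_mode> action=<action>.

current mode = Standby; filter table to that mode:
  (Standby, evClear) → (Manipulate, A_GO)
  (Standby, evContact) → (Dock, A_HALT)
  (Standby, evDetect) → (Approach, A_GO)  ← event matches
event = evDetect selects (Approach, A_GO)

mode=Approach action=A_GO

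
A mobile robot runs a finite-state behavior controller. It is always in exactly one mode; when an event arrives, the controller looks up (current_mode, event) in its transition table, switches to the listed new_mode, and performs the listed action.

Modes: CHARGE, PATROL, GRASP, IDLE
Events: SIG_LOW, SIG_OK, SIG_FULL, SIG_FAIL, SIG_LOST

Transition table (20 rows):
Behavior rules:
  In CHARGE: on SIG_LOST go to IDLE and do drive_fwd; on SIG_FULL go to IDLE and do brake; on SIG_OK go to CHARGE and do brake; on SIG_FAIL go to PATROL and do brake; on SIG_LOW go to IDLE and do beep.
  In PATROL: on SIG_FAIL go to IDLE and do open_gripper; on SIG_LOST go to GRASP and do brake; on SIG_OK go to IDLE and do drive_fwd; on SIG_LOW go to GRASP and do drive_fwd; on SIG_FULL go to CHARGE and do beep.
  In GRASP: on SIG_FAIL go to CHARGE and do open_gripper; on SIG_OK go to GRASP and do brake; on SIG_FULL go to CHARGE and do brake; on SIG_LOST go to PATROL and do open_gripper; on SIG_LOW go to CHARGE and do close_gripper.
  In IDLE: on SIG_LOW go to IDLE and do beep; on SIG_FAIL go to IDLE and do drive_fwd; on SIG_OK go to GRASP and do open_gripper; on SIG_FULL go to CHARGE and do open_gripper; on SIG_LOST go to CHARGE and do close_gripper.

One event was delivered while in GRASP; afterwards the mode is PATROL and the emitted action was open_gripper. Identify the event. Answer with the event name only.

SIG_LOST

try SIG_LOW: (GRASP, SIG_LOW) → (CHARGE, close_gripper)
try SIG_OK: (GRASP, SIG_OK) → (GRASP, brake)
try SIG_FULL: (GRASP, SIG_FULL) → (CHARGE, brake)
try SIG_FAIL: (GRASP, SIG_FAIL) → (CHARGE, open_gripper)
try SIG_LOST: (GRASP, SIG_LOST) → (PATROL, open_gripper)  ← matches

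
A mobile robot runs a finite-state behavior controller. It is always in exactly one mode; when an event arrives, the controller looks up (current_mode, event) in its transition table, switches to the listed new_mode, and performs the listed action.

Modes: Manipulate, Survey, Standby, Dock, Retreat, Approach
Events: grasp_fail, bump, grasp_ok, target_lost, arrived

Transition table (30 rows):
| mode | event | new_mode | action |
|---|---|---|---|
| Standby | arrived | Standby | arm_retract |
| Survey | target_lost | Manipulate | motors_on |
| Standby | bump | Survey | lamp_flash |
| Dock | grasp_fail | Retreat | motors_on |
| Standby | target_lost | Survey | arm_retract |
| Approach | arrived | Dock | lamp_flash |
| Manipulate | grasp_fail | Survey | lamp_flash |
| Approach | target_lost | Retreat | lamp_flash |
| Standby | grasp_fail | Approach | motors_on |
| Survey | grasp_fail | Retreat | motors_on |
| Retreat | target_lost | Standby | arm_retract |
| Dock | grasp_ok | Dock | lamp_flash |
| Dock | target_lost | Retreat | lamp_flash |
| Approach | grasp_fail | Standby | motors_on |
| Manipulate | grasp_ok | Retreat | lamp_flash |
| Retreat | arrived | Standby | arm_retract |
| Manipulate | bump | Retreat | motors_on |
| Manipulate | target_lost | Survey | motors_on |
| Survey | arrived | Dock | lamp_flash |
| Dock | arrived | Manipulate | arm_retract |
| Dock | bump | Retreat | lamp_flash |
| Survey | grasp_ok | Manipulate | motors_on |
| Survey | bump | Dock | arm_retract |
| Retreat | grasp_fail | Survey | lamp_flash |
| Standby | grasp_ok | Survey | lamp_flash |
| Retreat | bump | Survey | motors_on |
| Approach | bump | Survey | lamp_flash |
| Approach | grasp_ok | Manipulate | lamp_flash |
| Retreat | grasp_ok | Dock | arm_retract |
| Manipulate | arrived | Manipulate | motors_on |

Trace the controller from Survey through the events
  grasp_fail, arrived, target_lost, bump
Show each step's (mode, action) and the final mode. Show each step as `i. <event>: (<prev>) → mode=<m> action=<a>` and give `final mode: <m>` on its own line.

1. grasp_fail: (Survey) → mode=Retreat action=motors_on
2. arrived: (Retreat) → mode=Standby action=arm_retract
3. target_lost: (Standby) → mode=Survey action=arm_retract
4. bump: (Survey) → mode=Dock action=arm_retract

final mode: Dock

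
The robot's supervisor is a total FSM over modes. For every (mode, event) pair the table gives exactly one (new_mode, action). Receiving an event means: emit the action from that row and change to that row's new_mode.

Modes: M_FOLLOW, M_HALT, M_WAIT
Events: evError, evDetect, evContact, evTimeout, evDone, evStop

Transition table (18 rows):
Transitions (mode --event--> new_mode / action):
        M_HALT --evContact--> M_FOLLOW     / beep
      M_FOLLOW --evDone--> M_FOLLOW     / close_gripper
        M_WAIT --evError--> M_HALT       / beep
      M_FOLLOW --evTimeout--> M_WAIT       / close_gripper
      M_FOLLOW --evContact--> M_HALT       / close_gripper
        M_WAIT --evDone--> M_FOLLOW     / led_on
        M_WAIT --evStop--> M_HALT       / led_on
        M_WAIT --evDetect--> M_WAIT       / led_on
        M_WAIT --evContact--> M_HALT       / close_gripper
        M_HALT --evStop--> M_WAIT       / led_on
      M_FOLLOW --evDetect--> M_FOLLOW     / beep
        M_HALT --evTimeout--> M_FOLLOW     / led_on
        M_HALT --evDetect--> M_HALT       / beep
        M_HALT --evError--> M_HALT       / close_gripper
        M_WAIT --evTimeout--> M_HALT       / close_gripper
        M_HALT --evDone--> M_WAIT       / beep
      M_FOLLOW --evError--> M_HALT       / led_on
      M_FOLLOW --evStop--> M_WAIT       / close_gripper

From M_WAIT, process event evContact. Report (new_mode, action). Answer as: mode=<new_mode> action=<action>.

current mode = M_WAIT; filter table to that mode:
  (M_WAIT, evError) → (M_HALT, beep)
  (M_WAIT, evDone) → (M_FOLLOW, led_on)
  (M_WAIT, evStop) → (M_HALT, led_on)
  (M_WAIT, evDetect) → (M_WAIT, led_on)
  (M_WAIT, evContact) → (M_HALT, close_gripper)  ← event matches
  (M_WAIT, evTimeout) → (M_HALT, close_gripper)
event = evContact selects (M_HALT, close_gripper)

mode=M_HALT action=close_gripper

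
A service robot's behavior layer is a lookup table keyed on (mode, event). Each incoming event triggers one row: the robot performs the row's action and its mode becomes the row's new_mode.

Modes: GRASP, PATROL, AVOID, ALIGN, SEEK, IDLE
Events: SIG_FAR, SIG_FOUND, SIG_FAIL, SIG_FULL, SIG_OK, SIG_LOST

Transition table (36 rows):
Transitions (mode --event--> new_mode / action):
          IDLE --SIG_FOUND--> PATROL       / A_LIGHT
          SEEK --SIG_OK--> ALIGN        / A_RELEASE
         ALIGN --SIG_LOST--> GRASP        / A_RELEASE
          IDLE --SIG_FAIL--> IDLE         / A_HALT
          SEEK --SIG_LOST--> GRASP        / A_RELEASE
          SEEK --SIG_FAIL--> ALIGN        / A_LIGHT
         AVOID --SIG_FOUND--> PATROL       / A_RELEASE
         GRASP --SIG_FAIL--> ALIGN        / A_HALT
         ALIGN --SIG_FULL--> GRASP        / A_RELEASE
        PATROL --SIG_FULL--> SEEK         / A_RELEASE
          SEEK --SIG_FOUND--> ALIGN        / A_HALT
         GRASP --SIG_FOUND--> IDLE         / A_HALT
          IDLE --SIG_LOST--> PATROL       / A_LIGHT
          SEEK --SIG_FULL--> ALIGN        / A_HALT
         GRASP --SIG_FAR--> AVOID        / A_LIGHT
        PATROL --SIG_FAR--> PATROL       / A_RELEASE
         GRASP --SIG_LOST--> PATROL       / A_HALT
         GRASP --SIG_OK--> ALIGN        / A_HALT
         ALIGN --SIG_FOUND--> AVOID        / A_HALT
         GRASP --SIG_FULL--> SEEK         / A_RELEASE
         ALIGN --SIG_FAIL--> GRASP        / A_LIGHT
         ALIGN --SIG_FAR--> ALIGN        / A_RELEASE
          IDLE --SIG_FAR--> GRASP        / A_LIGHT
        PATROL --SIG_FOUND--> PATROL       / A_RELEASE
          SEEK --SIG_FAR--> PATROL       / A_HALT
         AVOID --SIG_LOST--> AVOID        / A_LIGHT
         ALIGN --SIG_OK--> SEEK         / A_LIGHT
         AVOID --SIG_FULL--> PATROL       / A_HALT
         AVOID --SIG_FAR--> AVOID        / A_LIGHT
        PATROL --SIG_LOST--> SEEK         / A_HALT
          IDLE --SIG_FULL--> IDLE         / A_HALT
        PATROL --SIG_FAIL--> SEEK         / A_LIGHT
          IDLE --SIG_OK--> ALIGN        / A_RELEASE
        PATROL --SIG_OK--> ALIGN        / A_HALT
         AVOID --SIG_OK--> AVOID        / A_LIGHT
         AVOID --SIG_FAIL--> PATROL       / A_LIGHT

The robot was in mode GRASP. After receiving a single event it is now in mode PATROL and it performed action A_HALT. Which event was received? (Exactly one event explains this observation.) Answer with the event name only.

try SIG_FAR: (GRASP, SIG_FAR) → (AVOID, A_LIGHT)
try SIG_FOUND: (GRASP, SIG_FOUND) → (IDLE, A_HALT)
try SIG_FAIL: (GRASP, SIG_FAIL) → (ALIGN, A_HALT)
try SIG_FULL: (GRASP, SIG_FULL) → (SEEK, A_RELEASE)
try SIG_OK: (GRASP, SIG_OK) → (ALIGN, A_HALT)
try SIG_LOST: (GRASP, SIG_LOST) → (PATROL, A_HALT)  ← matches

SIG_LOST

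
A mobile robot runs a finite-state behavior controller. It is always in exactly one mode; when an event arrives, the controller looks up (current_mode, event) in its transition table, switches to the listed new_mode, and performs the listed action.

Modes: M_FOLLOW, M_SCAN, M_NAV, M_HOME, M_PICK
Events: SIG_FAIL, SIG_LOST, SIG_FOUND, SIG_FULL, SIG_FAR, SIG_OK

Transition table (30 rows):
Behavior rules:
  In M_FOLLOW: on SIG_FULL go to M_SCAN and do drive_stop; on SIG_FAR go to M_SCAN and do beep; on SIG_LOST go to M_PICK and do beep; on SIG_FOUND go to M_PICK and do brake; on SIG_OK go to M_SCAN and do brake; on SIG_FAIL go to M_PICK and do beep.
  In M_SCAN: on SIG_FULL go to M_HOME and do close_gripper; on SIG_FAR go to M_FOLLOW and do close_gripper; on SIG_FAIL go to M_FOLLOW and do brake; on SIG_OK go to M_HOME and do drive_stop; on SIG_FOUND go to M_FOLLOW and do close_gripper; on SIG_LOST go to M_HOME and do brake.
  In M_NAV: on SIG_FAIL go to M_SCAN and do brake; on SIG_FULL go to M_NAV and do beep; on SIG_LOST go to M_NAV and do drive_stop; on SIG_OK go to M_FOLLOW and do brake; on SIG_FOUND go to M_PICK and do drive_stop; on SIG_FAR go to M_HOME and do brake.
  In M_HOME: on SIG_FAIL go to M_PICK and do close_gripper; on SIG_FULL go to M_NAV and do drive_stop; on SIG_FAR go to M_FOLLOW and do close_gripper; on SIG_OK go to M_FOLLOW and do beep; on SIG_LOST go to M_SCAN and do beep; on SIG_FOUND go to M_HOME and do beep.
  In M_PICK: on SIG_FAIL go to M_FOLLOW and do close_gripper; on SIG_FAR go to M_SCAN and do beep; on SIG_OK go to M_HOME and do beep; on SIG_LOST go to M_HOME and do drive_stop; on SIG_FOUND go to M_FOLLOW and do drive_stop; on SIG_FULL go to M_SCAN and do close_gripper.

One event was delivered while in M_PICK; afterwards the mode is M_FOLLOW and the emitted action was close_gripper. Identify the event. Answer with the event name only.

try SIG_FAIL: (M_PICK, SIG_FAIL) → (M_FOLLOW, close_gripper)  ← matches
try SIG_LOST: (M_PICK, SIG_LOST) → (M_HOME, drive_stop)
try SIG_FOUND: (M_PICK, SIG_FOUND) → (M_FOLLOW, drive_stop)
try SIG_FULL: (M_PICK, SIG_FULL) → (M_SCAN, close_gripper)
try SIG_FAR: (M_PICK, SIG_FAR) → (M_SCAN, beep)
try SIG_OK: (M_PICK, SIG_OK) → (M_HOME, beep)

SIG_FAIL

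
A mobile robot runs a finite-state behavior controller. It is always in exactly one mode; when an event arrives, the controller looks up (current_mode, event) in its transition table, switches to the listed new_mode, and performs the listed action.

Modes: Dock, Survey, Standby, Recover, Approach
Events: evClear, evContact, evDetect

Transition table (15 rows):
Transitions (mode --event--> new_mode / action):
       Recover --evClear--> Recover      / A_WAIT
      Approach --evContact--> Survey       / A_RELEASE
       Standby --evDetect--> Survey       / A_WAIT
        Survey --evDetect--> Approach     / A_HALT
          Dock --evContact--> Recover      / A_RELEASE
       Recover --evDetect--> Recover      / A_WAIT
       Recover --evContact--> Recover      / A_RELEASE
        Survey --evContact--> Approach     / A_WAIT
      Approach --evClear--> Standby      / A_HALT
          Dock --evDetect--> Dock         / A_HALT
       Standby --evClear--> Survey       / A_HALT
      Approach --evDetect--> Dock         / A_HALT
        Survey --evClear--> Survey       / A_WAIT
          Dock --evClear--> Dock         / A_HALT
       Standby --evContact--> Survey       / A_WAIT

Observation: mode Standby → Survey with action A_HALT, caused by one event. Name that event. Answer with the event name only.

try evClear: (Standby, evClear) → (Survey, A_HALT)  ← matches
try evContact: (Standby, evContact) → (Survey, A_WAIT)
try evDetect: (Standby, evDetect) → (Survey, A_WAIT)

evClear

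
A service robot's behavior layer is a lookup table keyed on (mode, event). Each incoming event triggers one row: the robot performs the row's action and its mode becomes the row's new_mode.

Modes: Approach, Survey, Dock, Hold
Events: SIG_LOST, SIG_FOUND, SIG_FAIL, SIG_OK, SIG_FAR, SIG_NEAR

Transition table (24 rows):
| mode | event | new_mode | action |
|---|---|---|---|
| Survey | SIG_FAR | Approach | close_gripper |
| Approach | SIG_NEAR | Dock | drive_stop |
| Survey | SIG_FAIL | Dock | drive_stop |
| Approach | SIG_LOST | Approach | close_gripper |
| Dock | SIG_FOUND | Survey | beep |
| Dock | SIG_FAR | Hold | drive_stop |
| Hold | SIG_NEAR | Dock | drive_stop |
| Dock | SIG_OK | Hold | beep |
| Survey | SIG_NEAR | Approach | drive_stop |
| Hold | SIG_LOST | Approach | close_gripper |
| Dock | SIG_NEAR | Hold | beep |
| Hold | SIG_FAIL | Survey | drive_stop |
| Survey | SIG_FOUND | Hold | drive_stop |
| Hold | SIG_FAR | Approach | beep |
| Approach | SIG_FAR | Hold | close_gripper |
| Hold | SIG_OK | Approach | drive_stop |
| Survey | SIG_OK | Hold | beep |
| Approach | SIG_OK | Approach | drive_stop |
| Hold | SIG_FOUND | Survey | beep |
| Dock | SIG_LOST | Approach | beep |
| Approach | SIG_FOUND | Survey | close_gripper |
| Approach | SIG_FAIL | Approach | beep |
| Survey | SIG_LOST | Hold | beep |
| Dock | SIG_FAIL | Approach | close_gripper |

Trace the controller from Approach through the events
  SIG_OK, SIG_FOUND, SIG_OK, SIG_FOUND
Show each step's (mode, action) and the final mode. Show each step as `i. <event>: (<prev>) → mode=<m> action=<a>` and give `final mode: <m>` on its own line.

1. SIG_OK: (Approach) → mode=Approach action=drive_stop
2. SIG_FOUND: (Approach) → mode=Survey action=close_gripper
3. SIG_OK: (Survey) → mode=Hold action=beep
4. SIG_FOUND: (Hold) → mode=Survey action=beep

final mode: Survey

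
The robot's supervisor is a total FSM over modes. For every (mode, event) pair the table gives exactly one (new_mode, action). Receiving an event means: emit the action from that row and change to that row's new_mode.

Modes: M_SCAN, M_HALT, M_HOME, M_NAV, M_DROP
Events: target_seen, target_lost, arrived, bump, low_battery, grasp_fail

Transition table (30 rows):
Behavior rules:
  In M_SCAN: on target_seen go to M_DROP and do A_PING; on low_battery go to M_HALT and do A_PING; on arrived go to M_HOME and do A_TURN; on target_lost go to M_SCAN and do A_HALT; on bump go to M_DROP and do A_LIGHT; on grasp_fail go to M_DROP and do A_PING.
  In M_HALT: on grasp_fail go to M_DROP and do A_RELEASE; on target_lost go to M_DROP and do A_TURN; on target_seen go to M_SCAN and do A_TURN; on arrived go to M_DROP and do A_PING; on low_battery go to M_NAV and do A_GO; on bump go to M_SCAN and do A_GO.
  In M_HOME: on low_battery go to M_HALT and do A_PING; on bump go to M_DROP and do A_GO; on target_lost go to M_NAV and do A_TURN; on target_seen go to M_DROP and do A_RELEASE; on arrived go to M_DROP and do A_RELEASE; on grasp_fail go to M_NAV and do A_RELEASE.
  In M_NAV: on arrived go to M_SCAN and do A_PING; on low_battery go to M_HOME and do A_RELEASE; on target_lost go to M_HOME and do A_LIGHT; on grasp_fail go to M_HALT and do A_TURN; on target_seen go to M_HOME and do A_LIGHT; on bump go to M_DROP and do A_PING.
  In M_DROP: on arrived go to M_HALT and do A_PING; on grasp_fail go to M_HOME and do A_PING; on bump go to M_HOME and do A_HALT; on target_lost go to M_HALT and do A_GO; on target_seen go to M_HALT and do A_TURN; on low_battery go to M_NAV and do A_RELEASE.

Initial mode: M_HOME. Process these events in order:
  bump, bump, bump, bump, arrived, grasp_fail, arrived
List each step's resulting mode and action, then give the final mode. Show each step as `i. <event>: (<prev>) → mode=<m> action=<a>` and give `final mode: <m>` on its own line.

1. bump: (M_HOME) → mode=M_DROP action=A_GO
2. bump: (M_DROP) → mode=M_HOME action=A_HALT
3. bump: (M_HOME) → mode=M_DROP action=A_GO
4. bump: (M_DROP) → mode=M_HOME action=A_HALT
5. arrived: (M_HOME) → mode=M_DROP action=A_RELEASE
6. grasp_fail: (M_DROP) → mode=M_HOME action=A_PING
7. arrived: (M_HOME) → mode=M_DROP action=A_RELEASE

final mode: M_DROP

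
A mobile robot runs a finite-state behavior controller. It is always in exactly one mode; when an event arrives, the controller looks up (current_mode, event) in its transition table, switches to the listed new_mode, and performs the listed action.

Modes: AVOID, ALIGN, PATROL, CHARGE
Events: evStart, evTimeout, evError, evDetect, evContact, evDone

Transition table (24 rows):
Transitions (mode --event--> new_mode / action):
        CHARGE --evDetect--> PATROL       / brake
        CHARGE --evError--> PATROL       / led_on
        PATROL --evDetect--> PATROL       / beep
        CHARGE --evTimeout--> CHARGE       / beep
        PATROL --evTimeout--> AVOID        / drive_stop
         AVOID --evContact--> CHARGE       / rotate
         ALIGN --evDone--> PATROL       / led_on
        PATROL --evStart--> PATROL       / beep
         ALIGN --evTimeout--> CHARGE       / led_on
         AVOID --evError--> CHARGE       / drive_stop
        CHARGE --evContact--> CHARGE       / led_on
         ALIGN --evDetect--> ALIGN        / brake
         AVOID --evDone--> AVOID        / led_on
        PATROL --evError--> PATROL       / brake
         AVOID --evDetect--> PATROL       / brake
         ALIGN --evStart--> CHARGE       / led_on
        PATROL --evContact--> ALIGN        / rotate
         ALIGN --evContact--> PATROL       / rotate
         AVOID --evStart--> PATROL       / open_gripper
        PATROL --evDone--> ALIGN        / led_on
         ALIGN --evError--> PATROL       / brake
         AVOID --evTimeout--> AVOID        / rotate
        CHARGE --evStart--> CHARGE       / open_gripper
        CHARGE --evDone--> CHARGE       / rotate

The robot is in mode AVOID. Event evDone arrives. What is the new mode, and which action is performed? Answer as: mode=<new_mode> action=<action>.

mode=AVOID action=led_on

current mode = AVOID; filter table to that mode:
  (AVOID, evContact) → (CHARGE, rotate)
  (AVOID, evError) → (CHARGE, drive_stop)
  (AVOID, evDone) → (AVOID, led_on)  ← event matches
  (AVOID, evDetect) → (PATROL, brake)
  (AVOID, evStart) → (PATROL, open_gripper)
  (AVOID, evTimeout) → (AVOID, rotate)
event = evDone selects (AVOID, led_on)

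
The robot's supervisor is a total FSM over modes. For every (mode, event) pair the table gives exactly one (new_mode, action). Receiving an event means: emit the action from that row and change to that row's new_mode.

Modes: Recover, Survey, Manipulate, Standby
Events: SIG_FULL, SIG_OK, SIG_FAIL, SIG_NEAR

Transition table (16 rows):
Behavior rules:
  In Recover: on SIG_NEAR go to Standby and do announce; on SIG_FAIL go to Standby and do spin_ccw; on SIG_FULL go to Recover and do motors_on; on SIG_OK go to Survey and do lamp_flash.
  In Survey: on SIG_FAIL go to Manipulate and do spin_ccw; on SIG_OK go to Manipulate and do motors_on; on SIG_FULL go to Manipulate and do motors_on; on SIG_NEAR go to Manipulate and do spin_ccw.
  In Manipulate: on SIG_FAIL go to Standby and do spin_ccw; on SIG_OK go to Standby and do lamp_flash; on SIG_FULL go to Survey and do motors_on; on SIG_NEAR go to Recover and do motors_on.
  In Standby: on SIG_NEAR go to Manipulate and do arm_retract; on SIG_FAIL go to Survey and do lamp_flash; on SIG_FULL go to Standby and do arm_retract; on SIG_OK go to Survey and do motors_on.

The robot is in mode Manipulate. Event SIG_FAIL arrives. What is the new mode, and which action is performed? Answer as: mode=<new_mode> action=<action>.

mode=Standby action=spin_ccw

current mode = Manipulate; filter table to that mode:
  (Manipulate, SIG_FAIL) → (Standby, spin_ccw)  ← event matches
  (Manipulate, SIG_OK) → (Standby, lamp_flash)
  (Manipulate, SIG_FULL) → (Survey, motors_on)
  (Manipulate, SIG_NEAR) → (Recover, motors_on)
event = SIG_FAIL selects (Standby, spin_ccw)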